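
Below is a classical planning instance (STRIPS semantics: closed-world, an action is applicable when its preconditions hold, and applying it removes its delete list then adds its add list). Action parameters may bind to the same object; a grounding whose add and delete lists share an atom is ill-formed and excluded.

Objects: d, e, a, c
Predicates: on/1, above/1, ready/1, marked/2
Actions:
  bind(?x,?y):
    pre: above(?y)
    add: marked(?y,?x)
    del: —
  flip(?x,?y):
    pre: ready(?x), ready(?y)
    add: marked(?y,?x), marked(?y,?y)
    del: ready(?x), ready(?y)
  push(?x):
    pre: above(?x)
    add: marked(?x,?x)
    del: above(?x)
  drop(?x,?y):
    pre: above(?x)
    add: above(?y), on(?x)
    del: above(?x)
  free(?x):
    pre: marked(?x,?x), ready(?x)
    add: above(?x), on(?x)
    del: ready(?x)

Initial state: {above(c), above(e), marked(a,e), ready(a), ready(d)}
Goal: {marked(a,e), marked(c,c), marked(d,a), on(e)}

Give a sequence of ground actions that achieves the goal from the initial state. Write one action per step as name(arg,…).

1. bind(c,c)  →  {above(c), above(e), marked(a,e), marked(c,c), ready(a), ready(d)}
2. flip(a,d)  →  {above(c), above(e), marked(a,e), marked(c,c), marked(d,a), marked(d,d)}
3. drop(e,d)  →  {above(c), above(d), marked(a,e), marked(c,c), marked(d,a), marked(d,d), on(e)}

bind(c,c); flip(a,d); drop(e,d)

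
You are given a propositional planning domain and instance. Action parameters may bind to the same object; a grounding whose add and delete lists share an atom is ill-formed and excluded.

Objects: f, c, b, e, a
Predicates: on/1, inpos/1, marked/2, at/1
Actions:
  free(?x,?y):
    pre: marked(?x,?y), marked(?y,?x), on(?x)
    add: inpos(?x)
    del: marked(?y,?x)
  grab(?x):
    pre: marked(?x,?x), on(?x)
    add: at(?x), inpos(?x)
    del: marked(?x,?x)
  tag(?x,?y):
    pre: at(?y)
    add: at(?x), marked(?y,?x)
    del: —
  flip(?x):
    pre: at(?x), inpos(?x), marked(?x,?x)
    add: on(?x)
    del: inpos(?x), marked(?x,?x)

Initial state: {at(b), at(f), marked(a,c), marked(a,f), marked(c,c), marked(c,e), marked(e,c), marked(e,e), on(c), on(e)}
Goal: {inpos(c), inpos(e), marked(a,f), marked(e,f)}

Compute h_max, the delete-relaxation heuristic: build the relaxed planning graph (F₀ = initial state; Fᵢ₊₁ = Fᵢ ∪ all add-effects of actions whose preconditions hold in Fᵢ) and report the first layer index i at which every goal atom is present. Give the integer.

F0 = init (10 atoms)
F1 = F0 ∪ {at(a), at(c), at(e), inpos(c), inpos(e), marked(b,a), marked(b,b), marked(b,c), marked(b,e), marked(b,f), marked(f,a), marked(f,b), marked(f,c), marked(f,e), marked(f,f)}  (25 atoms)
F2 = F1 ∪ {marked(a,a), marked(a,b), marked(a,e), marked(c,a), marked(c,b), marked(c,f), marked(e,a), marked(e,b), marked(e,f)}  (34 atoms)
goal ⊆ F2  ⇒  h_max = 2

2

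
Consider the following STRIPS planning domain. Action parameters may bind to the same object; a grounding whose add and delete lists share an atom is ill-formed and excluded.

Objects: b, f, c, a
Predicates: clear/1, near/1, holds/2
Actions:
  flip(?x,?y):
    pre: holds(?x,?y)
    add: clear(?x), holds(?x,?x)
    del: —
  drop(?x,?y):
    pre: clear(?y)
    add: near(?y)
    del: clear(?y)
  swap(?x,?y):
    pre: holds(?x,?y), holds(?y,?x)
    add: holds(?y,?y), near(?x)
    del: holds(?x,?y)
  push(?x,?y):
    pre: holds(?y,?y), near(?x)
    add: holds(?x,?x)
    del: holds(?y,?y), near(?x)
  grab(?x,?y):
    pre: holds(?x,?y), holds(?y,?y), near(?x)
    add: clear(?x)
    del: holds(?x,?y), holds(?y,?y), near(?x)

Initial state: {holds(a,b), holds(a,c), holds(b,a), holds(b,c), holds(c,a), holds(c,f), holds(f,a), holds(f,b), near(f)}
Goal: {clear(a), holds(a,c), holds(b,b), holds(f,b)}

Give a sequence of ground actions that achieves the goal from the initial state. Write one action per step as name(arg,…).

flip(b,c); flip(a,b)

1. flip(b,c)  →  {clear(b), holds(a,b), holds(a,c), holds(b,a), holds(b,b), holds(b,c), holds(c,a), holds(c,f), holds(f,a), holds(f,b), near(f)}
2. flip(a,b)  →  {clear(a), clear(b), holds(a,a), holds(a,b), holds(a,c), holds(b,a), holds(b,b), holds(b,c), holds(c,a), holds(c,f), holds(f,a), holds(f,b), near(f)}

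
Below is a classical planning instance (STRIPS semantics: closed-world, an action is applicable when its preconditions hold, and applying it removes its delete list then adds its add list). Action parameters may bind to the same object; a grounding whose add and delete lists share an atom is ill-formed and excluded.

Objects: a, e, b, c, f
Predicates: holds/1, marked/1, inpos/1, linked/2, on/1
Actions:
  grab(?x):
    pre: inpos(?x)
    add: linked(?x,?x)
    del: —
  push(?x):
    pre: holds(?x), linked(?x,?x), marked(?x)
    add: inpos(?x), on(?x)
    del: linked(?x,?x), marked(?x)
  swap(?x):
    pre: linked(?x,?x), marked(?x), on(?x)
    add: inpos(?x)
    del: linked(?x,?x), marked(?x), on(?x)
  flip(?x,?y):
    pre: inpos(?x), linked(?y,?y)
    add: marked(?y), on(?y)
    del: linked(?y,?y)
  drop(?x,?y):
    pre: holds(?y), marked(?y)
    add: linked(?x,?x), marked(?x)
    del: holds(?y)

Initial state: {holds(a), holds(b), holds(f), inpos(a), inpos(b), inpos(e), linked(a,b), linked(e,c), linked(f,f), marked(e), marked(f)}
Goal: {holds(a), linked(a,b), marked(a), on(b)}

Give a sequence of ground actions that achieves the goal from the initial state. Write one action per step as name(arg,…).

1. grab(b)  →  {holds(a), holds(b), holds(f), inpos(a), inpos(b), inpos(e), linked(a,b), linked(b,b), linked(e,c), linked(f,f), marked(e), marked(f)}
2. flip(a,b)  →  {holds(a), holds(b), holds(f), inpos(a), inpos(b), inpos(e), linked(a,b), linked(e,c), linked(f,f), marked(b), marked(e), marked(f), on(b)}
3. drop(a,b)  →  {holds(a), holds(f), inpos(a), inpos(b), inpos(e), linked(a,a), linked(a,b), linked(e,c), linked(f,f), marked(a), marked(b), marked(e), marked(f), on(b)}

grab(b); flip(a,b); drop(a,b)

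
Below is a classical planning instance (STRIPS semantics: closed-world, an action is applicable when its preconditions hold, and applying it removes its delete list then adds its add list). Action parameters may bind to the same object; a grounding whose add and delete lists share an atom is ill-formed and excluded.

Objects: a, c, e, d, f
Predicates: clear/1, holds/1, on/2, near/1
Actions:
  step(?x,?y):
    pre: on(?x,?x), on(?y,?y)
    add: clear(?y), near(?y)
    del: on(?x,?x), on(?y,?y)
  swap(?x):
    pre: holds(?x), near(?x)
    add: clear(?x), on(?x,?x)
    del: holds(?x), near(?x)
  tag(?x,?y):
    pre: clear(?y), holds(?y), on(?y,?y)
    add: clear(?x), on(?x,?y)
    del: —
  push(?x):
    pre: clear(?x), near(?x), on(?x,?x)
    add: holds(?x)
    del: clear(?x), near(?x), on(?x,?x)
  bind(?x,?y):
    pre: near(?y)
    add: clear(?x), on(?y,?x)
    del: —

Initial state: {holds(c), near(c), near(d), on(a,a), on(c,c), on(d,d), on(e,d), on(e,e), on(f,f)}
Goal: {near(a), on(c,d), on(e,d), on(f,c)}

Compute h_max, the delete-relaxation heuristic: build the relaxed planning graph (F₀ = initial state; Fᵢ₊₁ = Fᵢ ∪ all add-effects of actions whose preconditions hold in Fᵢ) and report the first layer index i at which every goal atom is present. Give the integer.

2

F0 = init (9 atoms)
F1 = F0 ∪ {clear(a), clear(c), clear(d), clear(e), clear(f), near(a), near(e), near(f), on(c,a), on(c,d), on(c,e), on(c,f), on(d,a), on(d,c), on(d,e), on(d,f)}  (25 atoms)
F2 = F1 ∪ {holds(a), holds(d), holds(e), holds(f), on(a,c), on(a,d), on(a,e), on(a,f), on(e,a), on(e,c), on(e,f), on(f,a), on(f,c), on(f,d), on(f,e)}  (40 atoms)
goal ⊆ F2  ⇒  h_max = 2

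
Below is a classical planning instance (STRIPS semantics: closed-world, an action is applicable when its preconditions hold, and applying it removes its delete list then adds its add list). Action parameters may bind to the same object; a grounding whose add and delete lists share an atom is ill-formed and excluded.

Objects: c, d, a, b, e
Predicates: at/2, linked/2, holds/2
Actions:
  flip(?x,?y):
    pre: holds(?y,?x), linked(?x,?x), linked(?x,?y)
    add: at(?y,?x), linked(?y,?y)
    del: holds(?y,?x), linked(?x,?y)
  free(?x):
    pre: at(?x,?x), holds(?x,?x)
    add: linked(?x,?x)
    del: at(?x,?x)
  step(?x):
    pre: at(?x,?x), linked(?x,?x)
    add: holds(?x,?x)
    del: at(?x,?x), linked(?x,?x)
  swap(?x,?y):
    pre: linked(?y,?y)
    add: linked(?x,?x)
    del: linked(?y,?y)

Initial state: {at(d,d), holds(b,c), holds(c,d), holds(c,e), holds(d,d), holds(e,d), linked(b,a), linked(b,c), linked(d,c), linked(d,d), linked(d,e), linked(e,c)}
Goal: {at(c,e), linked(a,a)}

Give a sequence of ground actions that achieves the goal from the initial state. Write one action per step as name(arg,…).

flip(d,e); flip(e,c); swap(a,c)

1. flip(d,e)  →  {at(d,d), at(e,d), holds(b,c), holds(c,d), holds(c,e), holds(d,d), linked(b,a), linked(b,c), linked(d,c), linked(d,d), linked(e,c), linked(e,e)}
2. flip(e,c)  →  {at(c,e), at(d,d), at(e,d), holds(b,c), holds(c,d), holds(d,d), linked(b,a), linked(b,c), linked(c,c), linked(d,c), linked(d,d), linked(e,e)}
3. swap(a,c)  →  {at(c,e), at(d,d), at(e,d), holds(b,c), holds(c,d), holds(d,d), linked(a,a), linked(b,a), linked(b,c), linked(d,c), linked(d,d), linked(e,e)}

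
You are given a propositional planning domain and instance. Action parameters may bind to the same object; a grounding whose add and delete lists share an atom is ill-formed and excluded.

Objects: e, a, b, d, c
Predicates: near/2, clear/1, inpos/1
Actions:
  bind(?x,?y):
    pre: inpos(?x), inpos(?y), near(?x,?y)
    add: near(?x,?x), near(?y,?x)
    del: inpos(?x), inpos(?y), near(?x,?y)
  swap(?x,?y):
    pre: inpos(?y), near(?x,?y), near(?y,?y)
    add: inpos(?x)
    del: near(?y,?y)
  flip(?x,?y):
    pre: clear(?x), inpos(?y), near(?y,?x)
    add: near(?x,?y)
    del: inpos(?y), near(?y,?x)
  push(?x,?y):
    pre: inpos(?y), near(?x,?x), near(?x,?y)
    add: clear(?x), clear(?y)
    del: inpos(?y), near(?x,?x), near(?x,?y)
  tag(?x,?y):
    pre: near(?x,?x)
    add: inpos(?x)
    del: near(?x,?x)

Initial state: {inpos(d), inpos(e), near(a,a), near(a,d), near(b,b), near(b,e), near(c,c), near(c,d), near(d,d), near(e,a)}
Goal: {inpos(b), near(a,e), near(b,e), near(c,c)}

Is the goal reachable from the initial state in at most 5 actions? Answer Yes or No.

Yes

1. swap(a,d)  →  {inpos(a), inpos(d), inpos(e), near(a,a), near(a,d), near(b,b), near(b,e), near(c,c), near(c,d), near(e,a)}
2. bind(e,a)  →  {inpos(d), near(a,a), near(a,d), near(a,e), near(b,b), near(b,e), near(c,c), near(c,d), near(e,e)}
3. tag(b,e)  →  {inpos(b), inpos(d), near(a,a), near(a,d), near(a,e), near(b,e), near(c,c), near(c,d), near(e,e)}
optimal plan length = 3; 3 ≤ 5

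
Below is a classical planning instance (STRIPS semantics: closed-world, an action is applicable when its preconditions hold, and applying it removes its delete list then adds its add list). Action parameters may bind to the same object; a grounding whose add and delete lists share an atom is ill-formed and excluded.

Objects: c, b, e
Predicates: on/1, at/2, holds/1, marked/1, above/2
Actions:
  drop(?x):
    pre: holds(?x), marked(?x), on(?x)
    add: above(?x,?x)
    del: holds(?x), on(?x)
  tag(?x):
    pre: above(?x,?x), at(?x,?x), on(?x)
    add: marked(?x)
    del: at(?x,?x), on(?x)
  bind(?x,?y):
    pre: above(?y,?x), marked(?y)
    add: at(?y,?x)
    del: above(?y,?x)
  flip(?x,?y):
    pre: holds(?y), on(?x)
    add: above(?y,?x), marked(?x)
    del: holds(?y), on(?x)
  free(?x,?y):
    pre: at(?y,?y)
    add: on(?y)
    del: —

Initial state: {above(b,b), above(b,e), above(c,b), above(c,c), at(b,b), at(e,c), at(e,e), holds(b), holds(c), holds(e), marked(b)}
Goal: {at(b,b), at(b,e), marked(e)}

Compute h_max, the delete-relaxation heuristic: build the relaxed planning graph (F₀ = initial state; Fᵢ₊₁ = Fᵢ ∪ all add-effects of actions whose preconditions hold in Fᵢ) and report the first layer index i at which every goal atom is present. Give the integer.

2

F0 = init (11 atoms)
F1 = F0 ∪ {at(b,e), on(b), on(e)}  (14 atoms)
F2 = F1 ∪ {above(c,e), above(e,b), above(e,e), marked(e)}  (18 atoms)
goal ⊆ F2  ⇒  h_max = 2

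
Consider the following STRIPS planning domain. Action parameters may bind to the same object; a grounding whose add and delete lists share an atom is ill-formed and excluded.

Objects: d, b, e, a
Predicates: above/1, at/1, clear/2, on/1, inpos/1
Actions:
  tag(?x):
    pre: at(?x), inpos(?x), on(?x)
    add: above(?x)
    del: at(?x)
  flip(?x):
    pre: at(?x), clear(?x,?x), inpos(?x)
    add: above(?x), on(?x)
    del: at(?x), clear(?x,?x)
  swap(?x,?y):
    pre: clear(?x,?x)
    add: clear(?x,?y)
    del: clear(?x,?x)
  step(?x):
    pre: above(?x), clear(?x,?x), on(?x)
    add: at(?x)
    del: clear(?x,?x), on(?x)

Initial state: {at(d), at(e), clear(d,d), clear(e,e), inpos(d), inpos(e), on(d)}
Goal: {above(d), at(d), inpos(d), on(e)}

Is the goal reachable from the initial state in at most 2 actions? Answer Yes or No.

No

1. tag(d)  →  {above(d), at(e), clear(d,d), clear(e,e), inpos(d), inpos(e), on(d)}
2. flip(e)  →  {above(d), above(e), clear(d,d), inpos(d), inpos(e), on(d), on(e)}
3. step(d)  →  {above(d), above(e), at(d), inpos(d), inpos(e), on(e)}
optimal plan length = 3; 3 > 2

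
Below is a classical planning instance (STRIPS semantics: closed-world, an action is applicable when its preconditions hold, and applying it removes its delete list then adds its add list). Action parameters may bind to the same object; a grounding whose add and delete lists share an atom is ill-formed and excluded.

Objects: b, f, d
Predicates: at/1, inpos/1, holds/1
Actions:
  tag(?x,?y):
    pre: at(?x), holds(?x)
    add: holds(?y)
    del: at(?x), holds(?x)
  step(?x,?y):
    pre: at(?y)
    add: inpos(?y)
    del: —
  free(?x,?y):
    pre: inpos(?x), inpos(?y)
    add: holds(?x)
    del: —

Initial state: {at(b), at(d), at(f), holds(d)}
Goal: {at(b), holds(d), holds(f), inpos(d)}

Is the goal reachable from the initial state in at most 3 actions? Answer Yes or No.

1. step(b,f)  →  {at(b), at(d), at(f), holds(d), inpos(f)}
2. step(b,d)  →  {at(b), at(d), at(f), holds(d), inpos(d), inpos(f)}
3. free(f,f)  →  {at(b), at(d), at(f), holds(d), holds(f), inpos(d), inpos(f)}
optimal plan length = 3; 3 ≤ 3

Yes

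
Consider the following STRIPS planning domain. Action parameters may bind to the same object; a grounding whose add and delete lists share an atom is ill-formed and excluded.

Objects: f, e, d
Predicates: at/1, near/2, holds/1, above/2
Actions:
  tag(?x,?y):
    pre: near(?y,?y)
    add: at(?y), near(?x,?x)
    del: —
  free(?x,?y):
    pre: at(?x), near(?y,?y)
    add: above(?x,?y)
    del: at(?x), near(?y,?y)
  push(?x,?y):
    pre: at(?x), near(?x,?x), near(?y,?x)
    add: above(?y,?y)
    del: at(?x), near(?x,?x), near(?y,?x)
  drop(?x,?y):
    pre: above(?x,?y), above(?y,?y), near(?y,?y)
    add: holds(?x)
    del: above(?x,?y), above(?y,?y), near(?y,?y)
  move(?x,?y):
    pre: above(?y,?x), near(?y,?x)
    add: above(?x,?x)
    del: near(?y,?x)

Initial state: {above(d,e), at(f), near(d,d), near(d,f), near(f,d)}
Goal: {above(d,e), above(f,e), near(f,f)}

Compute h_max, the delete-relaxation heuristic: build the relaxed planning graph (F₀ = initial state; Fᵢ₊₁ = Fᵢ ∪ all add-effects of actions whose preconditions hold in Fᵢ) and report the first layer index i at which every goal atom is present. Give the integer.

2

F0 = init (5 atoms)
F1 = F0 ∪ {above(f,d), at(d), near(e,e), near(f,f)}  (9 atoms)
F2 = F1 ∪ {above(d,d), above(d,f), above(f,e), above(f,f), at(e)}  (14 atoms)
goal ⊆ F2  ⇒  h_max = 2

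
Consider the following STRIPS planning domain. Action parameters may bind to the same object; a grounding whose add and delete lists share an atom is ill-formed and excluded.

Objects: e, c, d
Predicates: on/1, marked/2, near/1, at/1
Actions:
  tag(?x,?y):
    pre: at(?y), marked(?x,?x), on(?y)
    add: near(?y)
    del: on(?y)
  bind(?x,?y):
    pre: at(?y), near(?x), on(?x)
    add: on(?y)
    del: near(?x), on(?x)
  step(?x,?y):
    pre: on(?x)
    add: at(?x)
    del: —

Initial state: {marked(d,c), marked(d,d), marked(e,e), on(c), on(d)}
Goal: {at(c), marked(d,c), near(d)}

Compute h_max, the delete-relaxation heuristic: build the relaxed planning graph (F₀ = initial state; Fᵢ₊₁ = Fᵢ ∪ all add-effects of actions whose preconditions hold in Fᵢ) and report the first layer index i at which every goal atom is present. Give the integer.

F0 = init (5 atoms)
F1 = F0 ∪ {at(c), at(d)}  (7 atoms)
F2 = F1 ∪ {near(c), near(d)}  (9 atoms)
goal ⊆ F2  ⇒  h_max = 2

2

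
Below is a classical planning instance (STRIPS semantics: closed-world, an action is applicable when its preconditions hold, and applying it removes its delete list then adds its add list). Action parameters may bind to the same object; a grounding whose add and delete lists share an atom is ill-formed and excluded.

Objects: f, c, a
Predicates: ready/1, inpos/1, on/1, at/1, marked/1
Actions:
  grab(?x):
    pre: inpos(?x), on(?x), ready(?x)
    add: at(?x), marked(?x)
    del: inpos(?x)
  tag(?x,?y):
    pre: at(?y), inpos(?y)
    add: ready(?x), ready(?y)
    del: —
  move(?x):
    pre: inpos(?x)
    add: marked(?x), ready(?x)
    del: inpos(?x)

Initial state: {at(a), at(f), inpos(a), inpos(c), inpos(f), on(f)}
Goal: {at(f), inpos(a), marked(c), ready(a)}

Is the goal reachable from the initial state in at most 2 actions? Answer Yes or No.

1. tag(f,a)  →  {at(a), at(f), inpos(a), inpos(c), inpos(f), on(f), ready(a), ready(f)}
2. move(c)  →  {at(a), at(f), inpos(a), inpos(f), marked(c), on(f), ready(a), ready(c), ready(f)}
optimal plan length = 2; 2 ≤ 2

Yes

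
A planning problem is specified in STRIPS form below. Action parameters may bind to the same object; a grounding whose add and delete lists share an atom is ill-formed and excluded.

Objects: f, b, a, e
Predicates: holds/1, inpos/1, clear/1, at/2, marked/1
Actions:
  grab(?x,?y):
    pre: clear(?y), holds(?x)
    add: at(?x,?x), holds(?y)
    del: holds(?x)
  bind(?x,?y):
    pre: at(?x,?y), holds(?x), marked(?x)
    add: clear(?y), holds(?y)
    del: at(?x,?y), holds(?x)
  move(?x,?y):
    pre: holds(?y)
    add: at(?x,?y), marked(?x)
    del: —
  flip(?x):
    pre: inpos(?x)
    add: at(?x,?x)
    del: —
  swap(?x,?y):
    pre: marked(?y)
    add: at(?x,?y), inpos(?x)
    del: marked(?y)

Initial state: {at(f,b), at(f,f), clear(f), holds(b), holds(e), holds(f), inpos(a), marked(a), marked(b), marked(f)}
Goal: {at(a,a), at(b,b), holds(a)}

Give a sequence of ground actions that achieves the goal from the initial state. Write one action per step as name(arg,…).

1. grab(b,f)  →  {at(b,b), at(f,b), at(f,f), clear(f), holds(e), holds(f), inpos(a), marked(a), marked(b), marked(f)}
2. flip(a)  →  {at(a,a), at(b,b), at(f,b), at(f,f), clear(f), holds(e), holds(f), inpos(a), marked(a), marked(b), marked(f)}
3. swap(f,a)  →  {at(a,a), at(b,b), at(f,a), at(f,b), at(f,f), clear(f), holds(e), holds(f), inpos(a), inpos(f), marked(b), marked(f)}
4. bind(f,a)  →  {at(a,a), at(b,b), at(f,b), at(f,f), clear(a), clear(f), holds(a), holds(e), inpos(a), inpos(f), marked(b), marked(f)}

grab(b,f); flip(a); swap(f,a); bind(f,a)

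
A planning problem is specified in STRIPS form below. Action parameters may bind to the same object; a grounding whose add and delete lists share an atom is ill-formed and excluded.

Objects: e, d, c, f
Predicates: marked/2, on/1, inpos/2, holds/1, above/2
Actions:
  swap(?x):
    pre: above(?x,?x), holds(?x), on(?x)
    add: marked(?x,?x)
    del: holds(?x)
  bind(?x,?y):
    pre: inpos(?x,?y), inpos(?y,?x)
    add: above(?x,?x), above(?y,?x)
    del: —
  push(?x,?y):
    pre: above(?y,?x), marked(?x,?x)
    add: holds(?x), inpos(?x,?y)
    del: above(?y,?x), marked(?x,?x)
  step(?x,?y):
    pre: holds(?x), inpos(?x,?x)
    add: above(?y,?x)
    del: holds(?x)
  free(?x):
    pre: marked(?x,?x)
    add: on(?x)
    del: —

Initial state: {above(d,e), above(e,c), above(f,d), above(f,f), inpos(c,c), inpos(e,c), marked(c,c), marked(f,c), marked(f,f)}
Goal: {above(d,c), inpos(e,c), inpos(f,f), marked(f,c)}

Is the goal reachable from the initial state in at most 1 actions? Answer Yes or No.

1. push(c,e)  →  {above(d,e), above(f,d), above(f,f), holds(c), inpos(c,c), inpos(c,e), inpos(e,c), marked(f,c), marked(f,f)}
2. push(f,f)  →  {above(d,e), above(f,d), holds(c), holds(f), inpos(c,c), inpos(c,e), inpos(e,c), inpos(f,f), marked(f,c)}
3. step(c,d)  →  {above(d,c), above(d,e), above(f,d), holds(f), inpos(c,c), inpos(c,e), inpos(e,c), inpos(f,f), marked(f,c)}
optimal plan length = 3; 3 > 1

No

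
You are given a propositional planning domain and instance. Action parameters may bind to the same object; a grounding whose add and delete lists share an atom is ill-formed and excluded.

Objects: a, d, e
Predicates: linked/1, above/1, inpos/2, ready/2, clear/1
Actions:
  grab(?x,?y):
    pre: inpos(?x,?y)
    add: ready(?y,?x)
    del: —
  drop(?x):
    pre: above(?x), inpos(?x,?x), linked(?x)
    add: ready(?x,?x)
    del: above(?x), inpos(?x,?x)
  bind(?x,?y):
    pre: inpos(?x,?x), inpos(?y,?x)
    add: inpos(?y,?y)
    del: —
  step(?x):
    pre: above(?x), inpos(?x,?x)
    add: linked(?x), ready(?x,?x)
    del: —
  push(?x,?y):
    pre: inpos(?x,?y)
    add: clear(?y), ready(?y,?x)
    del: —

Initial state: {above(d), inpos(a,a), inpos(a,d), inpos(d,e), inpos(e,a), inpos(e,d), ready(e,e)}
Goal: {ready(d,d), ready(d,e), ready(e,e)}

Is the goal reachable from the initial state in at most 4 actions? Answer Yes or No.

1. grab(e,d)  →  {above(d), inpos(a,a), inpos(a,d), inpos(d,e), inpos(e,a), inpos(e,d), ready(d,e), ready(e,e)}
2. bind(a,e)  →  {above(d), inpos(a,a), inpos(a,d), inpos(d,e), inpos(e,a), inpos(e,d), inpos(e,e), ready(d,e), ready(e,e)}
3. bind(e,d)  →  {above(d), inpos(a,a), inpos(a,d), inpos(d,d), inpos(d,e), inpos(e,a), inpos(e,d), inpos(e,e), ready(d,e), ready(e,e)}
4. grab(d,d)  →  {above(d), inpos(a,a), inpos(a,d), inpos(d,d), inpos(d,e), inpos(e,a), inpos(e,d), inpos(e,e), ready(d,d), ready(d,e), ready(e,e)}
optimal plan length = 4; 4 ≤ 4

Yes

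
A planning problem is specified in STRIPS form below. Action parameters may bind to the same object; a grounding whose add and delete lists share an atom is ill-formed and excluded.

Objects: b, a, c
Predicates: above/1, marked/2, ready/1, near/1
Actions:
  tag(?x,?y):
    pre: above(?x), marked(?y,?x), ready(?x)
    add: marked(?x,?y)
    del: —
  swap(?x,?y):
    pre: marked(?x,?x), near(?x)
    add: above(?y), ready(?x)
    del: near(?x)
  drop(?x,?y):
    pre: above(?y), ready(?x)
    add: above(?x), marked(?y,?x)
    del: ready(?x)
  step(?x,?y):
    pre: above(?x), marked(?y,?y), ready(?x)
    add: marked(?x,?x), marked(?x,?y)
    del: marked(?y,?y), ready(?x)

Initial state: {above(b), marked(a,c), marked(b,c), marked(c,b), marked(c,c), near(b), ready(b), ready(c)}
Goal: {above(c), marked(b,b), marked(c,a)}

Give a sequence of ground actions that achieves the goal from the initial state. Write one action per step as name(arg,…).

1. drop(b,b)  →  {above(b), marked(a,c), marked(b,b), marked(b,c), marked(c,b), marked(c,c), near(b), ready(c)}
2. swap(b,c)  →  {above(b), above(c), marked(a,c), marked(b,b), marked(b,c), marked(c,b), marked(c,c), ready(b), ready(c)}
3. tag(c,a)  →  {above(b), above(c), marked(a,c), marked(b,b), marked(b,c), marked(c,a), marked(c,b), marked(c,c), ready(b), ready(c)}

drop(b,b); swap(b,c); tag(c,a)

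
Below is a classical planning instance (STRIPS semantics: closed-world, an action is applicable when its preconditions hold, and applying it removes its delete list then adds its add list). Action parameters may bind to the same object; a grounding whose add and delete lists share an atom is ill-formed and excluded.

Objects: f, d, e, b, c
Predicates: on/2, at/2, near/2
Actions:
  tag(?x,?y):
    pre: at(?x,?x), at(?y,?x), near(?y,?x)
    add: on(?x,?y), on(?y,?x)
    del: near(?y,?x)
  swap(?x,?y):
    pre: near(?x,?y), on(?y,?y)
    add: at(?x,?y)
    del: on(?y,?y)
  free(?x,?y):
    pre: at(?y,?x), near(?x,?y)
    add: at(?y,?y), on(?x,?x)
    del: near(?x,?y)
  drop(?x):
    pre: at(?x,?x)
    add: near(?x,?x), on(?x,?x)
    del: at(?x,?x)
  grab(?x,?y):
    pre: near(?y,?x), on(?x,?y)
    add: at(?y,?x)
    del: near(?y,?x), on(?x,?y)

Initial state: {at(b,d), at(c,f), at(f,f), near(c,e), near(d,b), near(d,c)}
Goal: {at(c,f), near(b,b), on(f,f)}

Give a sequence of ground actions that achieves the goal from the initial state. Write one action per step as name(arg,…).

free(d,b); drop(f); drop(b)

1. free(d,b)  →  {at(b,b), at(b,d), at(c,f), at(f,f), near(c,e), near(d,c), on(d,d)}
2. drop(f)  →  {at(b,b), at(b,d), at(c,f), near(c,e), near(d,c), near(f,f), on(d,d), on(f,f)}
3. drop(b)  →  {at(b,d), at(c,f), near(b,b), near(c,e), near(d,c), near(f,f), on(b,b), on(d,d), on(f,f)}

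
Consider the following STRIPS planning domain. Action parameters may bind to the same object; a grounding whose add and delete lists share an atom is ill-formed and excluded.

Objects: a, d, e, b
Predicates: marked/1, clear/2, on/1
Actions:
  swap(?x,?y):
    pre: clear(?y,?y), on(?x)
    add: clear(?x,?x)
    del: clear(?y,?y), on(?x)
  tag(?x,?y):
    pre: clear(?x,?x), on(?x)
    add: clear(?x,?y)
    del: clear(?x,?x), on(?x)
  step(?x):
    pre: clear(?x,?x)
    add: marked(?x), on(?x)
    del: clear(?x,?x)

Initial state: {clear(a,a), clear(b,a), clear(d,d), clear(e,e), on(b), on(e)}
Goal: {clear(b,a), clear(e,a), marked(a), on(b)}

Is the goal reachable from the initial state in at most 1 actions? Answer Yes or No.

No

1. tag(e,a)  →  {clear(a,a), clear(b,a), clear(d,d), clear(e,a), on(b)}
2. step(a)  →  {clear(b,a), clear(d,d), clear(e,a), marked(a), on(a), on(b)}
optimal plan length = 2; 2 > 1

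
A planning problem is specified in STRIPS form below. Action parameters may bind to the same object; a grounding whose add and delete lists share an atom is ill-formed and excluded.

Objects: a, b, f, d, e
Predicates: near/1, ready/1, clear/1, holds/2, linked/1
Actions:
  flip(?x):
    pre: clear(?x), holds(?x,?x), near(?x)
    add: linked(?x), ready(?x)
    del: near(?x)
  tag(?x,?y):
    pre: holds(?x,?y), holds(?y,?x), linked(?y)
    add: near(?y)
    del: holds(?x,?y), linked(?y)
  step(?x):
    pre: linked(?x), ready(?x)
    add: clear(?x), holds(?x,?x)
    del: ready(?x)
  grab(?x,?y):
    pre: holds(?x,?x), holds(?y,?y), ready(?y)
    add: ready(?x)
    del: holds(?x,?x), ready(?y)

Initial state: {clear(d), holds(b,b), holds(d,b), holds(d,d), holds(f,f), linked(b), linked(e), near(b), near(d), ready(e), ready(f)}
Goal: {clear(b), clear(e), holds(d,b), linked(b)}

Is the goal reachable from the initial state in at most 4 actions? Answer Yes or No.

Yes

1. step(e)  →  {clear(d), clear(e), holds(b,b), holds(d,b), holds(d,d), holds(e,e), holds(f,f), linked(b), linked(e), near(b), near(d), ready(f)}
2. grab(b,f)  →  {clear(d), clear(e), holds(d,b), holds(d,d), holds(e,e), holds(f,f), linked(b), linked(e), near(b), near(d), ready(b)}
3. step(b)  →  {clear(b), clear(d), clear(e), holds(b,b), holds(d,b), holds(d,d), holds(e,e), holds(f,f), linked(b), linked(e), near(b), near(d)}
optimal plan length = 3; 3 ≤ 4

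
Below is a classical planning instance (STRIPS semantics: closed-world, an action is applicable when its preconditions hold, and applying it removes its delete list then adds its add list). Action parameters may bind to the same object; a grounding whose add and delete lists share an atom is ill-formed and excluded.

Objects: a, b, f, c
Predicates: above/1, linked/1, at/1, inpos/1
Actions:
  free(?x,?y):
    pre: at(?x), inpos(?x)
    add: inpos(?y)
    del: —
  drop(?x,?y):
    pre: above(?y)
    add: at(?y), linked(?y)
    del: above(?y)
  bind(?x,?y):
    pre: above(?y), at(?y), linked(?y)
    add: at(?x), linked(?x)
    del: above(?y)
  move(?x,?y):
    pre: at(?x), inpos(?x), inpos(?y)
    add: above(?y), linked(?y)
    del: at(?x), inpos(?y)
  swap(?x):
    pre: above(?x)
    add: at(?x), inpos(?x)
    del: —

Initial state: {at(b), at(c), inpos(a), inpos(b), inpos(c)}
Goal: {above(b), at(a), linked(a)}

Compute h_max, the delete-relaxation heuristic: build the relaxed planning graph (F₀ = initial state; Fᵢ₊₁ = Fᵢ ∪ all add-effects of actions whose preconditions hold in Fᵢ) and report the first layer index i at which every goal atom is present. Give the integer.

2

F0 = init (5 atoms)
F1 = F0 ∪ {above(a), above(b), above(c), inpos(f), linked(a), linked(b), linked(c)}  (12 atoms)
F2 = F1 ∪ {above(f), at(a), at(f), linked(f)}  (16 atoms)
goal ⊆ F2  ⇒  h_max = 2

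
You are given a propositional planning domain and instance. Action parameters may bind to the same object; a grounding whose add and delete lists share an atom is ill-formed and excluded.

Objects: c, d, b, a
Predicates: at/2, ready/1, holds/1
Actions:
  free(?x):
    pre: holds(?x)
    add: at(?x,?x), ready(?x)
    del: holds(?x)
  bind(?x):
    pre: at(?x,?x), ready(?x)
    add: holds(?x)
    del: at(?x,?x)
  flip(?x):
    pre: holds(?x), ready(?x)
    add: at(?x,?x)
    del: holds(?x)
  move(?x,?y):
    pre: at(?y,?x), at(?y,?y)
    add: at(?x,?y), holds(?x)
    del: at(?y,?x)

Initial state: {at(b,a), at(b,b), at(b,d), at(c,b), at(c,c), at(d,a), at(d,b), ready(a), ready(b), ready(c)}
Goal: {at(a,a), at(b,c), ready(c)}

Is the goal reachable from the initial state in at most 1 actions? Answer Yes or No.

No

1. move(b,c)  →  {at(b,a), at(b,b), at(b,c), at(b,d), at(c,c), at(d,a), at(d,b), holds(b), ready(a), ready(b), ready(c)}
2. move(a,b)  →  {at(a,b), at(b,b), at(b,c), at(b,d), at(c,c), at(d,a), at(d,b), holds(a), holds(b), ready(a), ready(b), ready(c)}
3. free(a)  →  {at(a,a), at(a,b), at(b,b), at(b,c), at(b,d), at(c,c), at(d,a), at(d,b), holds(b), ready(a), ready(b), ready(c)}
optimal plan length = 3; 3 > 1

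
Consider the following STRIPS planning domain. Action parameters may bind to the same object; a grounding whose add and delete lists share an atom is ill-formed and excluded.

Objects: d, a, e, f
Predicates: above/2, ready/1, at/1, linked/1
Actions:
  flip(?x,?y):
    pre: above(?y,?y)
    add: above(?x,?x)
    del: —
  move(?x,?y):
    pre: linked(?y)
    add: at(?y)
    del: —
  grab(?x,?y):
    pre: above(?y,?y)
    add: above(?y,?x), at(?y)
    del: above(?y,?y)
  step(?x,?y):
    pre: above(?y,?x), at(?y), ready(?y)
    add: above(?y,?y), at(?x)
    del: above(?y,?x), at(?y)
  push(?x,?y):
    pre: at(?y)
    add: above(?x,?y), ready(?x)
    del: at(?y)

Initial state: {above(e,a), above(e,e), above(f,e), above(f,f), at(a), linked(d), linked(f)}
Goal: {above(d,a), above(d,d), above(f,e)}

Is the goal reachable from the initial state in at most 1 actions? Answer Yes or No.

No

1. flip(d,e)  →  {above(d,d), above(e,a), above(e,e), above(f,e), above(f,f), at(a), linked(d), linked(f)}
2. push(d,a)  →  {above(d,a), above(d,d), above(e,a), above(e,e), above(f,e), above(f,f), linked(d), linked(f), ready(d)}
optimal plan length = 2; 2 > 1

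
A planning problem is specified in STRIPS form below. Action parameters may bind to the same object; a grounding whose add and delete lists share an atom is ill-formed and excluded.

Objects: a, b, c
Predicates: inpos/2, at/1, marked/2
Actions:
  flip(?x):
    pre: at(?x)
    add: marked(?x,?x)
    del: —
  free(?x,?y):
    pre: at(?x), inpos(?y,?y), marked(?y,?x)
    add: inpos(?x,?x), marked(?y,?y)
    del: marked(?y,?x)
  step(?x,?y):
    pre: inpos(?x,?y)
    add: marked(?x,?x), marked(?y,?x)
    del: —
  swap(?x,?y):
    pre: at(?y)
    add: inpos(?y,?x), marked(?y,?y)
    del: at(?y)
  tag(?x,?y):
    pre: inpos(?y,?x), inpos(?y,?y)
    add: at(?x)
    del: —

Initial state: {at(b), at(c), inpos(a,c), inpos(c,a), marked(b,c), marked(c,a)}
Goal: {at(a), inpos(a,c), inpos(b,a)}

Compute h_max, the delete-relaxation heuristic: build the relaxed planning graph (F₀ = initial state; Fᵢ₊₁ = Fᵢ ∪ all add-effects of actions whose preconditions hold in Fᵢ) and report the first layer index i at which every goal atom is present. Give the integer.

2

F0 = init (6 atoms)
F1 = F0 ∪ {inpos(b,a), inpos(b,b), inpos(b,c), inpos(c,b), inpos(c,c), marked(a,a), marked(a,c), marked(b,b), marked(c,c)}  (15 atoms)
F2 = F1 ∪ {at(a), marked(a,b), marked(c,b)}  (18 atoms)
goal ⊆ F2  ⇒  h_max = 2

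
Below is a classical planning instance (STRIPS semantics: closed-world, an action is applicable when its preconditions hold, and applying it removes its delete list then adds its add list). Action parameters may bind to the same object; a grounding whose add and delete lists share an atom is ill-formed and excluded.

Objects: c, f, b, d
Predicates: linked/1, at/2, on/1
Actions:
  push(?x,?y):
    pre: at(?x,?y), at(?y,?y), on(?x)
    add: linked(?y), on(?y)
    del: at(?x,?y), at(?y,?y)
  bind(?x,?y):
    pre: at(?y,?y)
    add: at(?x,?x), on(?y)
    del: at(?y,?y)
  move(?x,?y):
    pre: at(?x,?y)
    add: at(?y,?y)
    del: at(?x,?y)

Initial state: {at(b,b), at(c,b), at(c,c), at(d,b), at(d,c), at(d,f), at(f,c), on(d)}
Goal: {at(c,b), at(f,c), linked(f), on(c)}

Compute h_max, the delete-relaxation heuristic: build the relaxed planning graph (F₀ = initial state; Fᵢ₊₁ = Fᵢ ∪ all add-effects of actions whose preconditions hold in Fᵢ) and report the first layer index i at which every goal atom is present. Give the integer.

F0 = init (8 atoms)
F1 = F0 ∪ {at(d,d), at(f,f), linked(b), linked(c), on(b), on(c)}  (14 atoms)
F2 = F1 ∪ {linked(d), linked(f), on(f)}  (17 atoms)
goal ⊆ F2  ⇒  h_max = 2

2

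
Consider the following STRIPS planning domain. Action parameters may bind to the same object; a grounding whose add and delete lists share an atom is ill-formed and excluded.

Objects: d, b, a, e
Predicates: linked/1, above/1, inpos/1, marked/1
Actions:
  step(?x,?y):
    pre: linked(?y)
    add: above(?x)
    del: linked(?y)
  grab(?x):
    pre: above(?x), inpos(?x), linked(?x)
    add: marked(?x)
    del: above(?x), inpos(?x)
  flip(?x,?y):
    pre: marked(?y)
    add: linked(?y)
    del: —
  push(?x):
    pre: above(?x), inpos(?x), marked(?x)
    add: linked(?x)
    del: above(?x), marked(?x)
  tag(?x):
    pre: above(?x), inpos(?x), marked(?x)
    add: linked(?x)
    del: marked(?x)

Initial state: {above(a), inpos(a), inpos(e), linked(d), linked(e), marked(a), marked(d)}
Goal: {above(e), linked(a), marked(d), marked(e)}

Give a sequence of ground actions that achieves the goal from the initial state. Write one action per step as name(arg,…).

1. step(e,d)  →  {above(a), above(e), inpos(a), inpos(e), linked(e), marked(a), marked(d)}
2. grab(e)  →  {above(a), inpos(a), linked(e), marked(a), marked(d), marked(e)}
3. step(e,e)  →  {above(a), above(e), inpos(a), marked(a), marked(d), marked(e)}
4. flip(d,a)  →  {above(a), above(e), inpos(a), linked(a), marked(a), marked(d), marked(e)}

step(e,d); grab(e); step(e,e); flip(d,a)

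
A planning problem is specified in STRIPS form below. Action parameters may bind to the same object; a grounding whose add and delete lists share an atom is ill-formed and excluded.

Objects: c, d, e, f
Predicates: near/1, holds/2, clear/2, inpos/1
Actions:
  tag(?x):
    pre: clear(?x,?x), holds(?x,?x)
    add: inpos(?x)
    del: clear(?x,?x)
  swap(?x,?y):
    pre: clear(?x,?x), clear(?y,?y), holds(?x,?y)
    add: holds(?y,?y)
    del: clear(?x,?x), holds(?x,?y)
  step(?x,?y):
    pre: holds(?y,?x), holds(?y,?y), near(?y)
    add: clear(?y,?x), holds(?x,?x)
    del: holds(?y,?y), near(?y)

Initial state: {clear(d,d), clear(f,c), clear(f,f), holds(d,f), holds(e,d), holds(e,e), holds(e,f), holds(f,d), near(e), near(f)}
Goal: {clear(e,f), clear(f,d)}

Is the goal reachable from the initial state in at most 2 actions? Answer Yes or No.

1. step(f,e)  →  {clear(d,d), clear(e,f), clear(f,c), clear(f,f), holds(d,f), holds(e,d), holds(e,f), holds(f,d), holds(f,f), near(f)}
2. step(d,f)  →  {clear(d,d), clear(e,f), clear(f,c), clear(f,d), clear(f,f), holds(d,d), holds(d,f), holds(e,d), holds(e,f), holds(f,d)}
optimal plan length = 2; 2 ≤ 2

Yes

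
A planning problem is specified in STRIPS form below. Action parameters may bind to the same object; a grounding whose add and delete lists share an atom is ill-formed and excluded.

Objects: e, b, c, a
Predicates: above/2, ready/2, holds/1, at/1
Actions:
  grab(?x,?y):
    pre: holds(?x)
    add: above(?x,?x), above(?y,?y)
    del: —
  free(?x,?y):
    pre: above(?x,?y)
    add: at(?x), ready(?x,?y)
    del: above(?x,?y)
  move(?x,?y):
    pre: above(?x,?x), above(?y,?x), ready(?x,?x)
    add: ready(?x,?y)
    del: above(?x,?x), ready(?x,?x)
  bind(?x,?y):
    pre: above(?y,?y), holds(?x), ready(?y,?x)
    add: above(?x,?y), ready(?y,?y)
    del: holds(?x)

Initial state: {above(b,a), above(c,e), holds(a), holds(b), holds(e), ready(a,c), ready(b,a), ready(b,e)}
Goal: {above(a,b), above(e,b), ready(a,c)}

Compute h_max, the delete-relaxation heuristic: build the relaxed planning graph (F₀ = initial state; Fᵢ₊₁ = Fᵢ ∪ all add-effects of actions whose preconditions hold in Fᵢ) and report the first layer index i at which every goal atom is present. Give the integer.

2

F0 = init (8 atoms)
F1 = F0 ∪ {above(a,a), above(b,b), above(c,c), above(e,e), at(b), at(c), ready(c,e)}  (15 atoms)
F2 = F1 ∪ {above(a,b), above(e,b), above(e,c), at(a), at(e), ready(a,a), ready(b,b), ready(c,c), ready(e,e)}  (24 atoms)
goal ⊆ F2  ⇒  h_max = 2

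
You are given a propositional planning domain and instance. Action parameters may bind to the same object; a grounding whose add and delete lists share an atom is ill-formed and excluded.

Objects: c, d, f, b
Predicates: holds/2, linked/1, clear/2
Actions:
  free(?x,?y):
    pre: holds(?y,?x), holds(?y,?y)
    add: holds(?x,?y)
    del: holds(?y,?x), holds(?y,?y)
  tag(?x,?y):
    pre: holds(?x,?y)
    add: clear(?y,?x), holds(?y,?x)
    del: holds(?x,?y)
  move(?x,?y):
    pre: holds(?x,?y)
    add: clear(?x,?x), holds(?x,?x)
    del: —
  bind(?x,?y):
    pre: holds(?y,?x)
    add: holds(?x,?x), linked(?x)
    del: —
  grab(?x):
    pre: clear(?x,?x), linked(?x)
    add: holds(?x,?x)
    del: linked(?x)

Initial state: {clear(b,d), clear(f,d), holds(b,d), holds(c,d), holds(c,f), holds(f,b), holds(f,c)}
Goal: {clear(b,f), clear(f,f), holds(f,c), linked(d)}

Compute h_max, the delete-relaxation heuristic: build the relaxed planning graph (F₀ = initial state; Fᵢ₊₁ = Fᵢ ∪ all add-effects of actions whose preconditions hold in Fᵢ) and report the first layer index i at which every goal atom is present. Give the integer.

1

F0 = init (7 atoms)
F1 = F0 ∪ {clear(b,b), clear(b,f), clear(c,c), clear(c,f), clear(d,b), clear(d,c), clear(f,c), clear(f,f), holds(b,b), holds(b,f), holds(c,c), holds(d,b), holds(d,c), holds(d,d), holds(f,f), linked(b), linked(c), linked(d), linked(f)}  (26 atoms)
goal ⊆ F1  ⇒  h_max = 1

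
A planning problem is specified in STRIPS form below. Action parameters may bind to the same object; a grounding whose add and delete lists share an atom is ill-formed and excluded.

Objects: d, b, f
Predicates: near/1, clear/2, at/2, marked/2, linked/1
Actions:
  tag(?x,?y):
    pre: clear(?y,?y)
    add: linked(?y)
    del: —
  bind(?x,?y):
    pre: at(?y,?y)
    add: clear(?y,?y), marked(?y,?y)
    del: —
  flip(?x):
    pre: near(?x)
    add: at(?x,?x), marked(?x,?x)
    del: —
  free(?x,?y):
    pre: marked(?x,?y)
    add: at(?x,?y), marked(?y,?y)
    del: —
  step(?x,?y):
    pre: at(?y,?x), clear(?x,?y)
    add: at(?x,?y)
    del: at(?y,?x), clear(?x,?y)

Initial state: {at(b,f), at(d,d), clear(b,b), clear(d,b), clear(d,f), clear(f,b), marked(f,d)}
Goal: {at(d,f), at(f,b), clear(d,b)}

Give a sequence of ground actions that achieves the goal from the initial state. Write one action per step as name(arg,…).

free(f,d); step(d,f); step(f,b)

1. free(f,d)  →  {at(b,f), at(d,d), at(f,d), clear(b,b), clear(d,b), clear(d,f), clear(f,b), marked(d,d), marked(f,d)}
2. step(d,f)  →  {at(b,f), at(d,d), at(d,f), clear(b,b), clear(d,b), clear(f,b), marked(d,d), marked(f,d)}
3. step(f,b)  →  {at(d,d), at(d,f), at(f,b), clear(b,b), clear(d,b), marked(d,d), marked(f,d)}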